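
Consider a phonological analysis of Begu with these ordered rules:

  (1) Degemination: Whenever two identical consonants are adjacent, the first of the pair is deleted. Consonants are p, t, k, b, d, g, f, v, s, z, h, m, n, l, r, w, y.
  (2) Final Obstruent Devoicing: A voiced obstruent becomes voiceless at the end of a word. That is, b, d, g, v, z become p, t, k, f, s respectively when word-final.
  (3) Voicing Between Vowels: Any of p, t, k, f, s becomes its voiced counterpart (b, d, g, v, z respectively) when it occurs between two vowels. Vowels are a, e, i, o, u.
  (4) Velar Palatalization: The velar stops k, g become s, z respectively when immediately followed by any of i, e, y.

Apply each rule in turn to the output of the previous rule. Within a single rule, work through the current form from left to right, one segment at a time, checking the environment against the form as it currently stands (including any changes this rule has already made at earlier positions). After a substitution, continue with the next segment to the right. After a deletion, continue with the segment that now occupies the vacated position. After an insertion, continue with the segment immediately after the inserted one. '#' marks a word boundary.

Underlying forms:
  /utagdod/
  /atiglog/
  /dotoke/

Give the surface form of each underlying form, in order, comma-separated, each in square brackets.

[udagdot], [adiglok], [dodoze]

/utagdod/:
  (1) Degemination: no change — [utagdod]
  (2) Final Obstruent Devoicing: [utagdod] → [utagdot]
  (3) Voicing Between Vowels: [utagdot] → [udagdot]
  (4) Velar Palatalization: no change — [udagdot]
/atiglog/:
  (1) Degemination: no change — [atiglog]
  (2) Final Obstruent Devoicing: [atiglog] → [atiglok]
  (3) Voicing Between Vowels: [atiglok] → [adiglok]
  (4) Velar Palatalization: no change — [adiglok]
/dotoke/:
  (1) Degemination: no change — [dotoke]
  (2) Final Obstruent Devoicing: no change — [dotoke]
  (3) Voicing Between Vowels: [dotoke] → [dodoge]
  (4) Velar Palatalization: [dodoge] → [dodoze]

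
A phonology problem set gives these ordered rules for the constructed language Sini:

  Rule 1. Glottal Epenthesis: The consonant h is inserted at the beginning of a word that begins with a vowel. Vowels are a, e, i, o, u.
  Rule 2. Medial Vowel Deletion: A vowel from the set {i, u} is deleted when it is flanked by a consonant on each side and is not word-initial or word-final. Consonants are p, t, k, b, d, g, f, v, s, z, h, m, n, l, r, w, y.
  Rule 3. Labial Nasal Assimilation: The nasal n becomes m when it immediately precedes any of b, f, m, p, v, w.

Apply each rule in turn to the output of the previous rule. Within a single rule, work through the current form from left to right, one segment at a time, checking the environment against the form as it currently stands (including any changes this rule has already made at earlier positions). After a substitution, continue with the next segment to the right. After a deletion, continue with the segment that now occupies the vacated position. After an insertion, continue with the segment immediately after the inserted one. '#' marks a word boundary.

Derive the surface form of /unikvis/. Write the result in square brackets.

[hnkvs]

Rule 1 Glottal Epenthesis: [unikvis] → [hunikvis]
Rule 2 Medial Vowel Deletion: [hunikvis] → [hnkvs]
Rule 3 Labial Nasal Assimilation: no change — [hnkvs]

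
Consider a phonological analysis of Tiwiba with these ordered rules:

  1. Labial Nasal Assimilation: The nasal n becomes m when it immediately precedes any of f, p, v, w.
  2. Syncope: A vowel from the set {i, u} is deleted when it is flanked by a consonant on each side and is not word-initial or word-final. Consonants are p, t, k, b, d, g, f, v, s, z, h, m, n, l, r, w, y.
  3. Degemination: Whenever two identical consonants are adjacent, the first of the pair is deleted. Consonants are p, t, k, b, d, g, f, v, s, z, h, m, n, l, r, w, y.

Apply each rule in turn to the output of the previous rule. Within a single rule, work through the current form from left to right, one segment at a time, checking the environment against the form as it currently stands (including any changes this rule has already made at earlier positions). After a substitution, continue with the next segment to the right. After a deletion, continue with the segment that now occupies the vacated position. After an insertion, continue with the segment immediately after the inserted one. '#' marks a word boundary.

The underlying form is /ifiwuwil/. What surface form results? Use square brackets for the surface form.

[ifwl]

1 Labial Nasal Assimilation: no change — [ifiwuwil]
2 Syncope: [ifiwuwil] → [ifwwl]
3 Degemination: [ifwwl] → [ifwl]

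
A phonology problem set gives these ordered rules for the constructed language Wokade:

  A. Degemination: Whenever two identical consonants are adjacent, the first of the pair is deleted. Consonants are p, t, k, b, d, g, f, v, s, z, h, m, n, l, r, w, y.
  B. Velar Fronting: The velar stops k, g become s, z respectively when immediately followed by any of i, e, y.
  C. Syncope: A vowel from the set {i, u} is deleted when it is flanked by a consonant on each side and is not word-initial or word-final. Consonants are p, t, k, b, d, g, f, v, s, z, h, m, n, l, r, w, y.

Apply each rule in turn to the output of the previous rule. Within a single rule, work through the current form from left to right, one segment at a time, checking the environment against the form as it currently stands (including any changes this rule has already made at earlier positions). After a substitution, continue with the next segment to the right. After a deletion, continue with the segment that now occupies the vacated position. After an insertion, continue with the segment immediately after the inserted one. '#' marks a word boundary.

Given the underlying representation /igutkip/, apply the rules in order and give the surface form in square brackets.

[igtsp]

A Degemination: no change — [igutkip]
B Velar Fronting: [igutkip] → [igutsip]
C Syncope: [igutsip] → [igtsp]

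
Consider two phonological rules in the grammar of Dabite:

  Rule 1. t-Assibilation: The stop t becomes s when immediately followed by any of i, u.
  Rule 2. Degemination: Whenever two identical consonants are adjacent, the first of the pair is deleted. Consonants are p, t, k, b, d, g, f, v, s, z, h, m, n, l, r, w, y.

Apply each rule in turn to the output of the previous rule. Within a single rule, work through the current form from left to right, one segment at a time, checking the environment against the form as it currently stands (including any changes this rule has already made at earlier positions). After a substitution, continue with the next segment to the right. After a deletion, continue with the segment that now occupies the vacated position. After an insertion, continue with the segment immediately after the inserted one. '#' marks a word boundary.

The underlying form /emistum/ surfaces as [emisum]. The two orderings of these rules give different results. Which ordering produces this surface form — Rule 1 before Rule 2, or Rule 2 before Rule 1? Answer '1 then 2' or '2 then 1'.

Order 1 then 2:
  1 t-Assibilation: [emistum] → [emissum]
  2 Degemination: [emissum] → [emisum]
  result: [emisum]
Order 2 then 1:
  2 Degemination: no change — [emistum]
  1 t-Assibilation: [emistum] → [emissum]
  result: [emissum]

1 then 2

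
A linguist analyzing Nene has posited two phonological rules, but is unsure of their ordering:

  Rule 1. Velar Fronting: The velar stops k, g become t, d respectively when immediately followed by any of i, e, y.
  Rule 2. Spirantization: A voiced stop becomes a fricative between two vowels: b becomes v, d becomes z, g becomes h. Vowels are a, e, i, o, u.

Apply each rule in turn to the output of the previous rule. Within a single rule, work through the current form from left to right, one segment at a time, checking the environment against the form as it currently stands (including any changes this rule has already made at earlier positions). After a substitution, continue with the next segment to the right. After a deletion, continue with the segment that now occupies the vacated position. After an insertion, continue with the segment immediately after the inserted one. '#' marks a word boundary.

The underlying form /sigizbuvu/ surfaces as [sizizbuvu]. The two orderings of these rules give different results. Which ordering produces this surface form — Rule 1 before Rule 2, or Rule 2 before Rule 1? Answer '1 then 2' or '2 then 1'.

Order 1 then 2:
  1 Velar Fronting: [sigizbuvu] → [sidizbuvu]
  2 Spirantization: [sidizbuvu] → [sizizbuvu]
  result: [sizizbuvu]
Order 2 then 1:
  2 Spirantization: [sigizbuvu] → [sihizbuvu]
  1 Velar Fronting: no change — [sihizbuvu]
  result: [sihizbuvu]

1 then 2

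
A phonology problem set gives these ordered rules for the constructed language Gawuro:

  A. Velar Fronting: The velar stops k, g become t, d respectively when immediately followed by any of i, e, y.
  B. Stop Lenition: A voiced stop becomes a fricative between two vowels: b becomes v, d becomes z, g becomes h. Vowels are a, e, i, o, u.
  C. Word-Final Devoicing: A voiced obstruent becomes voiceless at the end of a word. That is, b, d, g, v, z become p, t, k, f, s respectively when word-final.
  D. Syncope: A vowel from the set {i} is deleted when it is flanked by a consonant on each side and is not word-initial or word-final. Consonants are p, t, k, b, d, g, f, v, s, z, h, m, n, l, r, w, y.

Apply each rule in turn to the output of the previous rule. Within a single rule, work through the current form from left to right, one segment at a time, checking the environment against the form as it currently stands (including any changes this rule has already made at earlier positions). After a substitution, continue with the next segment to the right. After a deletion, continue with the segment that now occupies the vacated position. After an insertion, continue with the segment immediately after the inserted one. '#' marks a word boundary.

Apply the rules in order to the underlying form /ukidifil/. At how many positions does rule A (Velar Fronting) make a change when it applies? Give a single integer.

A Velar Fronting: [ukidifil] → [utidifil]
B Stop Lenition: [utidifil] → [utizifil]
C Word-Final Devoicing: no change — [utizifil]
D Syncope: [utizifil] → [utzfl]
Rule A changed 1 position(s).

1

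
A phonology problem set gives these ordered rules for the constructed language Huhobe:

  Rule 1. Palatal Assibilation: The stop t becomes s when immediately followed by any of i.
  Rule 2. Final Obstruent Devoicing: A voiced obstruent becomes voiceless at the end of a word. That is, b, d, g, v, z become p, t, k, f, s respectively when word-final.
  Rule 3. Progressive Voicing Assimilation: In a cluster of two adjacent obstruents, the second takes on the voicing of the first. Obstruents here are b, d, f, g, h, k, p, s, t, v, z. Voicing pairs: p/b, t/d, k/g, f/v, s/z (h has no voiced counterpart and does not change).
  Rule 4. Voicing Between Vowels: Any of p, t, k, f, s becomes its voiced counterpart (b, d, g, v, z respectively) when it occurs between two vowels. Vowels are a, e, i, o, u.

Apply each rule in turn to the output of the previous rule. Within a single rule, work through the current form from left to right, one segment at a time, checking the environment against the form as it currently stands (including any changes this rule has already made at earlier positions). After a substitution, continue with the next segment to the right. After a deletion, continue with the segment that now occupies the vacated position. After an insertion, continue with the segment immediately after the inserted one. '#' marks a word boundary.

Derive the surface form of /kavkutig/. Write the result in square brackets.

Rule 1 Palatal Assibilation: [kavkutig] → [kavkusig]
Rule 2 Final Obstruent Devoicing: [kavkusig] → [kavkusik]
Rule 3 Progressive Voicing Assimilation: [kavkusik] → [kavgusik]
Rule 4 Voicing Between Vowels: [kavgusik] → [kavguzik]

[kavguzik]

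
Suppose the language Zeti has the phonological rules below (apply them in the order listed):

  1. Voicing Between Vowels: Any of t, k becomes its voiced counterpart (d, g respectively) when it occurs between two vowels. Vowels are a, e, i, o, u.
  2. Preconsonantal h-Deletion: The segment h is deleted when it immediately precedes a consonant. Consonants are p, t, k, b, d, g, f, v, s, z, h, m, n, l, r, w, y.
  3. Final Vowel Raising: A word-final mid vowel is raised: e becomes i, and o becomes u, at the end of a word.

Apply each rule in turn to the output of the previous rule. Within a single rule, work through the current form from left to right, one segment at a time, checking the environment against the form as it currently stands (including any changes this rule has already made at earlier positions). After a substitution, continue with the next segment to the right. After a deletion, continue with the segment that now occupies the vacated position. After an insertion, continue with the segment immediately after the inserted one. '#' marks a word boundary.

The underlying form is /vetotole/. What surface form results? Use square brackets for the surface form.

1 Voicing Between Vowels: [vetotole] → [vedodole]
2 Preconsonantal h-Deletion: no change — [vedodole]
3 Final Vowel Raising: [vedodole] → [vedodoli]

[vedodoli]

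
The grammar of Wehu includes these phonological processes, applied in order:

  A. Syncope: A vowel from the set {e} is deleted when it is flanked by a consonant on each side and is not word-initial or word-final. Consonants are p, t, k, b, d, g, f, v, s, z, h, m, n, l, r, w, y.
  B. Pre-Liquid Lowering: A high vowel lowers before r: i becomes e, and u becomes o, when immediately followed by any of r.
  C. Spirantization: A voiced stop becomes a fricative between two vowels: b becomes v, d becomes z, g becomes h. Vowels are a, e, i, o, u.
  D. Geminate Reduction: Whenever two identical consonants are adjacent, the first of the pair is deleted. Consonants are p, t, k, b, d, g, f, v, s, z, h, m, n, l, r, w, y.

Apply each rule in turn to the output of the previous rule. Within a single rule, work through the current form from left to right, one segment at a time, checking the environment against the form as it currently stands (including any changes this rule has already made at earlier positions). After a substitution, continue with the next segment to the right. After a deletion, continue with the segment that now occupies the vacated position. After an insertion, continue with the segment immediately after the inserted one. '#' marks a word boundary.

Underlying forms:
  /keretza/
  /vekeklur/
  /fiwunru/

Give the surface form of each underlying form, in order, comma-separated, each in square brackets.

/keretza/:
  A Syncope: [keretza] → [krtza]
  B Pre-Liquid Lowering: no change — [krtza]
  C Spirantization: no change — [krtza]
  D Geminate Reduction: no change — [krtza]
/vekeklur/:
  A Syncope: [vekeklur] → [vkklur]
  B Pre-Liquid Lowering: [vkklur] → [vkklor]
  C Spirantization: no change — [vkklor]
  D Geminate Reduction: [vkklor] → [vklor]
/fiwunru/:
  A Syncope: no change — [fiwunru]
  B Pre-Liquid Lowering: no change — [fiwunru]
  C Spirantization: no change — [fiwunru]
  D Geminate Reduction: no change — [fiwunru]

[krtza], [vklor], [fiwunru]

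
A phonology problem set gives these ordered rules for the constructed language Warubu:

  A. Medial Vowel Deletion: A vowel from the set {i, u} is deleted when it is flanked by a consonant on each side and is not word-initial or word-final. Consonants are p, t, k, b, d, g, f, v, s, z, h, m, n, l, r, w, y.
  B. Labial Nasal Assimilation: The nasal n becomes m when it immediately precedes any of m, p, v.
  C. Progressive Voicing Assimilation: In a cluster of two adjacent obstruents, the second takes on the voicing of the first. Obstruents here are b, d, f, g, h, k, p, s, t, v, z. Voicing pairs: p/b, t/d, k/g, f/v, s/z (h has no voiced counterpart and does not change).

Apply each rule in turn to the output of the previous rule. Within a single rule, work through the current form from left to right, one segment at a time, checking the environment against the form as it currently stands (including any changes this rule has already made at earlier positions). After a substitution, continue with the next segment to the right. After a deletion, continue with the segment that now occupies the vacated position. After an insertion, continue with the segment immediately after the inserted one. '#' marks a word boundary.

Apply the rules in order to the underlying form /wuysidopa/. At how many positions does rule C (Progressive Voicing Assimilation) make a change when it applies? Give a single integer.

A Medial Vowel Deletion: [wuysidopa] → [wysdopa]
B Labial Nasal Assimilation: no change — [wysdopa]
C Progressive Voicing Assimilation: [wysdopa] → [wystopa]
Rule C changed 1 position(s).

1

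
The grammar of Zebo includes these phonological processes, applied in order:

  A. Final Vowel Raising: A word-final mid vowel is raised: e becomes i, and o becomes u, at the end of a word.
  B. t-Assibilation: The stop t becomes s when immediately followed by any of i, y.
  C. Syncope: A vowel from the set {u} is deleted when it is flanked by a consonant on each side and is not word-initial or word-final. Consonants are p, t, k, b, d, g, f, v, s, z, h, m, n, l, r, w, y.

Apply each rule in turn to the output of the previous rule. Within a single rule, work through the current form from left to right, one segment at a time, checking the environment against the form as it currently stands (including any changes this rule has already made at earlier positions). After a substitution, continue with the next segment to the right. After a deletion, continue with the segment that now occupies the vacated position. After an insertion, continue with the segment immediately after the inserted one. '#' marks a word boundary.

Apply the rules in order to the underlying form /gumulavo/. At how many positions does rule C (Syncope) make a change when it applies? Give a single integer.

2

A Final Vowel Raising: [gumulavo] → [gumulavu]
B t-Assibilation: no change — [gumulavu]
C Syncope: [gumulavu] → [gmlavu]
Rule C changed 2 position(s).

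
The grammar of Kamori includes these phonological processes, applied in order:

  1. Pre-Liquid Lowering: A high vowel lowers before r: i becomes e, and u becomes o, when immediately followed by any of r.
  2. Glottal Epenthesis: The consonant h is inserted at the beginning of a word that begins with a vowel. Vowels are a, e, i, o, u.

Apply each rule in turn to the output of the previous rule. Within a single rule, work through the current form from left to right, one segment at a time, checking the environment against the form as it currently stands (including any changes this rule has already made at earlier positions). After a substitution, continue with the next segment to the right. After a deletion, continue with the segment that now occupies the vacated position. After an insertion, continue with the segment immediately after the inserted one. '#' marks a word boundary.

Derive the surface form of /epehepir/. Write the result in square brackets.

[hepeheper]

1 Pre-Liquid Lowering: [epehepir] → [epeheper]
2 Glottal Epenthesis: [epeheper] → [hepeheper]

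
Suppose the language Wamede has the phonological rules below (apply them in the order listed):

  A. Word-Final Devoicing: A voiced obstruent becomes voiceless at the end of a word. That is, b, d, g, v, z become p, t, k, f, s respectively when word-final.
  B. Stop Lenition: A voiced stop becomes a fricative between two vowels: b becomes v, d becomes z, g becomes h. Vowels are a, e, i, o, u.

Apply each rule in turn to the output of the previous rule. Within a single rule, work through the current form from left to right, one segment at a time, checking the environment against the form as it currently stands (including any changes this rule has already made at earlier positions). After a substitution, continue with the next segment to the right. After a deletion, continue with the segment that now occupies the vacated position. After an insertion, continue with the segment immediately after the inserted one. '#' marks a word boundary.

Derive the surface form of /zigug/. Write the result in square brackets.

[zihuk]

A Word-Final Devoicing: [zigug] → [ziguk]
B Stop Lenition: [ziguk] → [zihuk]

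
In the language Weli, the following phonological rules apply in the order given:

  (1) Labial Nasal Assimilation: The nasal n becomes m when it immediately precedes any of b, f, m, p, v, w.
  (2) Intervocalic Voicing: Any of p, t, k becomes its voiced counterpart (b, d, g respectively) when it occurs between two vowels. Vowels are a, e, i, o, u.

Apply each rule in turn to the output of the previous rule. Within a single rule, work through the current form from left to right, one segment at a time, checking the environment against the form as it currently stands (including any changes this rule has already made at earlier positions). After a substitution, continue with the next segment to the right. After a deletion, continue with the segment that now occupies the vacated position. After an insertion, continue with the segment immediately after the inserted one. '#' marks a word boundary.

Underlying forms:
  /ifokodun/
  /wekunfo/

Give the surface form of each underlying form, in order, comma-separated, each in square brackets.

[ifogodun], [wegumfo]

/ifokodun/:
  (1) Labial Nasal Assimilation: no change — [ifokodun]
  (2) Intervocalic Voicing: [ifokodun] → [ifogodun]
/wekunfo/:
  (1) Labial Nasal Assimilation: [wekunfo] → [wekumfo]
  (2) Intervocalic Voicing: [wekumfo] → [wegumfo]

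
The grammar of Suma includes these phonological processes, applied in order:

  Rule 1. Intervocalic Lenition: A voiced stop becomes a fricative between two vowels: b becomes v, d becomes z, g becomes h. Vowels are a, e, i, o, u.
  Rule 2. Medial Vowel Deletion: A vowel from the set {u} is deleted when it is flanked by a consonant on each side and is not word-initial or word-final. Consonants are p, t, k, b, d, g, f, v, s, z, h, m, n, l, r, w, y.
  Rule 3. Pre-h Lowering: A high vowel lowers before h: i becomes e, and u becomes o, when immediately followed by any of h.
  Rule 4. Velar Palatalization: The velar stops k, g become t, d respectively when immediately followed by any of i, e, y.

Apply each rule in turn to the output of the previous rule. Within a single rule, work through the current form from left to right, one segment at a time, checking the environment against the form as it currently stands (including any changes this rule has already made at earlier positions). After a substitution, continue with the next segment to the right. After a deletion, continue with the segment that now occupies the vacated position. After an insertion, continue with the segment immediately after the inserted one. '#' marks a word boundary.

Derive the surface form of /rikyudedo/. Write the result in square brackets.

[rityzezo]

Rule 1 Intervocalic Lenition: [rikyudedo] → [rikyuzezo]
Rule 2 Medial Vowel Deletion: [rikyuzezo] → [rikyzezo]
Rule 3 Pre-h Lowering: no change — [rikyzezo]
Rule 4 Velar Palatalization: [rikyzezo] → [rityzezo]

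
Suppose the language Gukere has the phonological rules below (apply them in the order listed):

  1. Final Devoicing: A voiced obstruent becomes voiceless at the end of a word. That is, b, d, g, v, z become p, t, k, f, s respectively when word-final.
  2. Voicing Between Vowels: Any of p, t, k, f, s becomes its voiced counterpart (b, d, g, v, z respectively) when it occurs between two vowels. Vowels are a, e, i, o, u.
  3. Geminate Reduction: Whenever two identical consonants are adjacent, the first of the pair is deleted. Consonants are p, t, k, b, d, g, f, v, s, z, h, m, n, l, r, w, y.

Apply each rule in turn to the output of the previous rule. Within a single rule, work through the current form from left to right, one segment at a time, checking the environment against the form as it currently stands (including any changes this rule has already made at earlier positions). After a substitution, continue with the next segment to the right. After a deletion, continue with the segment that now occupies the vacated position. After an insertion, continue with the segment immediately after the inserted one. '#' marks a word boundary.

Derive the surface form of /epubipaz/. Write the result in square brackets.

[ebubibas]

1 Final Devoicing: [epubipaz] → [epubipas]
2 Voicing Between Vowels: [epubipas] → [ebubibas]
3 Geminate Reduction: no change — [ebubibas]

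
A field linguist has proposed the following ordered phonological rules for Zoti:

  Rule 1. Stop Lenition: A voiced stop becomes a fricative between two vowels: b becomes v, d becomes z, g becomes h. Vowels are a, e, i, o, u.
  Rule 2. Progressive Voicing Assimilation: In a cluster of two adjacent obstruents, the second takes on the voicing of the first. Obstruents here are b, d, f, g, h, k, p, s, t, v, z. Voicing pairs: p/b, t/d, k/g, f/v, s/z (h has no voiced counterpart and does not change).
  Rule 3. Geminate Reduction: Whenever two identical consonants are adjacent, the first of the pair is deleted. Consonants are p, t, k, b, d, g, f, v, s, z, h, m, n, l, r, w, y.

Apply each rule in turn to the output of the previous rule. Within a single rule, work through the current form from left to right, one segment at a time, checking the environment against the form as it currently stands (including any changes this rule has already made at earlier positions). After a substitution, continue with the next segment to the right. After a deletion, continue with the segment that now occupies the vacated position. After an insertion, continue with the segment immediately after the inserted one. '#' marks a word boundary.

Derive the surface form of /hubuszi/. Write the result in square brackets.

Rule 1 Stop Lenition: [hubuszi] → [huvuszi]
Rule 2 Progressive Voicing Assimilation: [huvuszi] → [huvussi]
Rule 3 Geminate Reduction: [huvussi] → [huvusi]

[huvusi]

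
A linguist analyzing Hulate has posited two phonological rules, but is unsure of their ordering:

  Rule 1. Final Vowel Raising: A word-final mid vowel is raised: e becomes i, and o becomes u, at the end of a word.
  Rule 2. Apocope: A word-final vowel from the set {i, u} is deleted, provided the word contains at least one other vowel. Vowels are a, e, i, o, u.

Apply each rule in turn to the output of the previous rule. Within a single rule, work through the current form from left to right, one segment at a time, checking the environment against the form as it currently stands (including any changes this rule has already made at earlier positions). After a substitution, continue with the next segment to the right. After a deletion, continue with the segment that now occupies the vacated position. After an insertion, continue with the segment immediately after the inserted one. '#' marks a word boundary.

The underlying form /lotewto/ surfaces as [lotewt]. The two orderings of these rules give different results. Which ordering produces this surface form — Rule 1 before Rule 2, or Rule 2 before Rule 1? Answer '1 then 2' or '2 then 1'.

1 then 2

Order 1 then 2:
  1 Final Vowel Raising: [lotewto] → [lotewtu]
  2 Apocope: [lotewtu] → [lotewt]
  result: [lotewt]
Order 2 then 1:
  2 Apocope: no change — [lotewto]
  1 Final Vowel Raising: [lotewto] → [lotewtu]
  result: [lotewtu]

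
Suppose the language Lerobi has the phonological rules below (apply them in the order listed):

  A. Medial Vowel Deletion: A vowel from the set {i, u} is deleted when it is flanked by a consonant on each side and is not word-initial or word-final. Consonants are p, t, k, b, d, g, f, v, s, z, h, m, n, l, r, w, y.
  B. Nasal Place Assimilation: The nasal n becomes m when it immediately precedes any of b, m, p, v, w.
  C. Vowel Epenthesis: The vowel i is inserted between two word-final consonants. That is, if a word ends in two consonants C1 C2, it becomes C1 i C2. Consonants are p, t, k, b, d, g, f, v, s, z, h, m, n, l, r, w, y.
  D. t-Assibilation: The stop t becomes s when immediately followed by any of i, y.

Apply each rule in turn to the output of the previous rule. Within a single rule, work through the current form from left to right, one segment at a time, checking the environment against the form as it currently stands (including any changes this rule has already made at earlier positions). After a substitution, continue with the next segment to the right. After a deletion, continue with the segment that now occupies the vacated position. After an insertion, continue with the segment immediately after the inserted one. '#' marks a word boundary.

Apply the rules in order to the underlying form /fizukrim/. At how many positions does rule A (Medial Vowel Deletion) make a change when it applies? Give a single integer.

A Medial Vowel Deletion: [fizukrim] → [fzkrm]
B Nasal Place Assimilation: no change — [fzkrm]
C Vowel Epenthesis: [fzkrm] → [fzkrim]
D t-Assibilation: no change — [fzkrim]
Rule A changed 3 position(s).

3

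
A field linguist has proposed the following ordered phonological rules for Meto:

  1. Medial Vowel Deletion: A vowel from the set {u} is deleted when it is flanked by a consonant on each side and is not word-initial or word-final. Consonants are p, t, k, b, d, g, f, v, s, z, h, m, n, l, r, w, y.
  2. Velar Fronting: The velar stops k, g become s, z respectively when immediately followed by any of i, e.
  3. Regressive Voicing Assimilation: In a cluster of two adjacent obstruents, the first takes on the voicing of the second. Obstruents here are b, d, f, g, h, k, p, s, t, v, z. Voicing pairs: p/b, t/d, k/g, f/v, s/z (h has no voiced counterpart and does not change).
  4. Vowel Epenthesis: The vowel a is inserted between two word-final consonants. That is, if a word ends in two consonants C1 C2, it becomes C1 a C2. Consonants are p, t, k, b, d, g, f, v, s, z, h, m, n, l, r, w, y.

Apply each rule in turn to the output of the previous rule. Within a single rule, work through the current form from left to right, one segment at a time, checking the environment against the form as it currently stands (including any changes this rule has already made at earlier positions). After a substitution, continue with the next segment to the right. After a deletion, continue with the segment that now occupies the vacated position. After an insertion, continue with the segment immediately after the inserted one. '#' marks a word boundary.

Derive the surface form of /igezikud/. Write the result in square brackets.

[izezigad]

1 Medial Vowel Deletion: [igezikud] → [igezikd]
2 Velar Fronting: [igezikd] → [izezikd]
3 Regressive Voicing Assimilation: [izezikd] → [izezigd]
4 Vowel Epenthesis: [izezigd] → [izezigad]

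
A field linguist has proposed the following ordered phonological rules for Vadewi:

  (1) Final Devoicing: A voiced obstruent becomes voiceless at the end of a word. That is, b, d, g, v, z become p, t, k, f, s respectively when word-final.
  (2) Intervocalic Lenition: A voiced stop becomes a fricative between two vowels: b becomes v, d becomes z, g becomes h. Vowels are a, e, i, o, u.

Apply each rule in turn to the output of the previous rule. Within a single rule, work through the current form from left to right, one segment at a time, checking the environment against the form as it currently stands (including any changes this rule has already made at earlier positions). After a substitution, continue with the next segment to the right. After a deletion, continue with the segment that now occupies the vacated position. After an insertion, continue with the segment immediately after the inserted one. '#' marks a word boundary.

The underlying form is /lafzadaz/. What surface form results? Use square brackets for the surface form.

(1) Final Devoicing: [lafzadaz] → [lafzadas]
(2) Intervocalic Lenition: [lafzadas] → [lafzazas]

[lafzazas]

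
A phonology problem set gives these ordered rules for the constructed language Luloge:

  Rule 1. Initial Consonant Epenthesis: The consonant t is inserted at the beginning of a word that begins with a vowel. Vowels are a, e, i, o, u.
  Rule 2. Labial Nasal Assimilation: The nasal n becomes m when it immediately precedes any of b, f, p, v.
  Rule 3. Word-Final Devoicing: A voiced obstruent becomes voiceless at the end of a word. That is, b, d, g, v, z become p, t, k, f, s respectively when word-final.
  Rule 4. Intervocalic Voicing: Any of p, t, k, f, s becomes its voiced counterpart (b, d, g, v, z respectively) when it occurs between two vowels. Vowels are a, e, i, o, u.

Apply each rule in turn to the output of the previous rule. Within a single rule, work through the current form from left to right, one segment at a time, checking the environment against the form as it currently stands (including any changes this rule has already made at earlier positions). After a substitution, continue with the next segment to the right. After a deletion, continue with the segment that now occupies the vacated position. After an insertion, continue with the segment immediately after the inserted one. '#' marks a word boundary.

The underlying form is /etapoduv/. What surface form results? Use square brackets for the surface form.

Rule 1 Initial Consonant Epenthesis: [etapoduv] → [tetapoduv]
Rule 2 Labial Nasal Assimilation: no change — [tetapoduv]
Rule 3 Word-Final Devoicing: [tetapoduv] → [tetapoduf]
Rule 4 Intervocalic Voicing: [tetapoduf] → [tedaboduf]

[tedaboduf]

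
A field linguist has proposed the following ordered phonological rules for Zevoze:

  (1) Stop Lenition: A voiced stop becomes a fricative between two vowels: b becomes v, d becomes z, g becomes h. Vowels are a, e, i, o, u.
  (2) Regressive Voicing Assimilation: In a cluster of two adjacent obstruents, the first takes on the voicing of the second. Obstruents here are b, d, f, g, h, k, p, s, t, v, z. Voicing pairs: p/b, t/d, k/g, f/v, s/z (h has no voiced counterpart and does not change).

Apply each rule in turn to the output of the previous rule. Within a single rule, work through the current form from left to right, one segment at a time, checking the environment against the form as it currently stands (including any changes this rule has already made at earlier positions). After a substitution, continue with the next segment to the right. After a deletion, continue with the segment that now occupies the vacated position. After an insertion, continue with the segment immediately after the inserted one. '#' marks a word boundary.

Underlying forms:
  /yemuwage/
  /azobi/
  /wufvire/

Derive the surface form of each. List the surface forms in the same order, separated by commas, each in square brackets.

/yemuwage/:
  (1) Stop Lenition: [yemuwage] → [yemuwahe]
  (2) Regressive Voicing Assimilation: no change — [yemuwahe]
/azobi/:
  (1) Stop Lenition: [azobi] → [azovi]
  (2) Regressive Voicing Assimilation: no change — [azovi]
/wufvire/:
  (1) Stop Lenition: no change — [wufvire]
  (2) Regressive Voicing Assimilation: [wufvire] → [wuvvire]

[yemuwahe], [azovi], [wuvvire]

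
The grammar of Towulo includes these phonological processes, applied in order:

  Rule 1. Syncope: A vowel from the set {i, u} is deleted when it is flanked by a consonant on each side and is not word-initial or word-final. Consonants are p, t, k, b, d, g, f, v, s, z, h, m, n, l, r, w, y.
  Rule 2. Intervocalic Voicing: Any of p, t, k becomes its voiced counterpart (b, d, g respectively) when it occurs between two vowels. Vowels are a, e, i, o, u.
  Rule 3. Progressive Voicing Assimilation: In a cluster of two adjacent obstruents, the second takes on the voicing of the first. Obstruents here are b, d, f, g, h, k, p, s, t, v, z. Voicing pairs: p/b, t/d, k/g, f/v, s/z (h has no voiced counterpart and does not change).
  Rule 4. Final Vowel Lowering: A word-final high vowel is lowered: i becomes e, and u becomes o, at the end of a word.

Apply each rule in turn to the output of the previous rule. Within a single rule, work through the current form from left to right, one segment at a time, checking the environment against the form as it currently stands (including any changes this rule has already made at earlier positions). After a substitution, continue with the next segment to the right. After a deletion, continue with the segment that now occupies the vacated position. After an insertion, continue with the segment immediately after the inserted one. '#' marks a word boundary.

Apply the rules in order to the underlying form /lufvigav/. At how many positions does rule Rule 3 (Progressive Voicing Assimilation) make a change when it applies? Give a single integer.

2

Rule 1 Syncope: [lufvigav] → [lfvgav]
Rule 2 Intervocalic Voicing: no change — [lfvgav]
Rule 3 Progressive Voicing Assimilation: [lfvgav] → [lffkav]
Rule 4 Final Vowel Lowering: no change — [lffkav]
Rule Rule 3 changed 2 position(s).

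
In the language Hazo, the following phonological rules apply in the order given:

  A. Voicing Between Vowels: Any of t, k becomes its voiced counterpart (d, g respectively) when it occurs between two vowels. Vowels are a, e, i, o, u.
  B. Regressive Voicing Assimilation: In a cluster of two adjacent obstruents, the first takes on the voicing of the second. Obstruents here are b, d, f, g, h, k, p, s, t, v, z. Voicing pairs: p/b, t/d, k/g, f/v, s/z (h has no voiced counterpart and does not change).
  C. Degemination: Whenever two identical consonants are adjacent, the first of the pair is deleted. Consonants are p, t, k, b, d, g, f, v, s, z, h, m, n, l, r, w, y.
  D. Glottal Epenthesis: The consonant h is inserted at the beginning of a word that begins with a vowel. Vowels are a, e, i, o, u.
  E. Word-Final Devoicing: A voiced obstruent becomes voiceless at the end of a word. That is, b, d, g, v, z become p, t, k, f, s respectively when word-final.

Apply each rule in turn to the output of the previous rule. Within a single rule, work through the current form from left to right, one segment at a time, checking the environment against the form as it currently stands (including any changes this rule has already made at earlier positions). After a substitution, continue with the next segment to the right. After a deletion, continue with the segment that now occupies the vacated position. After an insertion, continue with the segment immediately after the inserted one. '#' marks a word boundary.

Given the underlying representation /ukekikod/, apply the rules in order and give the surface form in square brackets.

A Voicing Between Vowels: [ukekikod] → [ugegigod]
B Regressive Voicing Assimilation: no change — [ugegigod]
C Degemination: no change — [ugegigod]
D Glottal Epenthesis: [ugegigod] → [hugegigod]
E Word-Final Devoicing: [hugegigod] → [hugegigot]

[hugegigot]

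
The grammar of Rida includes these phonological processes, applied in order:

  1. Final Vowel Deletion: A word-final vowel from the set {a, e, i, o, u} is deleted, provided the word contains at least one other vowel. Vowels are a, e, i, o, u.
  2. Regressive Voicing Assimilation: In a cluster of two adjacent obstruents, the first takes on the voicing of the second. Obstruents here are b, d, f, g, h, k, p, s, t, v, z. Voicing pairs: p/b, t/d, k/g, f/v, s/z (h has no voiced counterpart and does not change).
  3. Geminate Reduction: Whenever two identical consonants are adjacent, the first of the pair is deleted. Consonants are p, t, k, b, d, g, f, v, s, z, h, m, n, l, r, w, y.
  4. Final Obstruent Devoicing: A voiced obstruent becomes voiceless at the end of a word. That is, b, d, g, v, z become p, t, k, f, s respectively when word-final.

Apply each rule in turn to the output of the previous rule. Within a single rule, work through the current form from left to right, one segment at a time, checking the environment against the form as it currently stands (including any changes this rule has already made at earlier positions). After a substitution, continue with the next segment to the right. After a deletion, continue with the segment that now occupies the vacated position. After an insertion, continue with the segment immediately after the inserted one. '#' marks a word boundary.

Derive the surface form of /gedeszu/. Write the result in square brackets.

[gedes]

1 Final Vowel Deletion: [gedeszu] → [gedesz]
2 Regressive Voicing Assimilation: [gedesz] → [gedezz]
3 Geminate Reduction: [gedezz] → [gedez]
4 Final Obstruent Devoicing: [gedez] → [gedes]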